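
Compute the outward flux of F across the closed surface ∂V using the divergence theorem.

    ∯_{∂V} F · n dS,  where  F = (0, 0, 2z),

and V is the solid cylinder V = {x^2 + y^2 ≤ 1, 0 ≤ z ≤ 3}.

By the divergence theorem,

    ∯_{∂V} F · n dS = ∭_V (∇ · F) dV.

Compute the divergence:
    ∇ · F = ∂F_x/∂x + ∂F_y/∂y + ∂F_z/∂z = 0 + 0 + 2 = 2.

In cylindrical coordinates, x = r cos(θ), y = r sin(θ), z = z, dV = r dr dθ dz, with 0 ≤ r ≤ 1, 0 ≤ θ ≤ 2π, 0 ≤ z ≤ 3.

The integrand, after substitution and multiplying by the volume element, becomes (2) · r, so

    ∭_V (∇·F) dV = ∫_0^{2π} ∫_0^{1} ∫_0^{3} (2) · r dz dr dθ.

Inner (z from 0 to 3): 6r.
Middle (r from 0 to 1): 3.
Outer (θ from 0 to 2π): 6π.

Therefore ∯_{∂V} F · n dS = 6π.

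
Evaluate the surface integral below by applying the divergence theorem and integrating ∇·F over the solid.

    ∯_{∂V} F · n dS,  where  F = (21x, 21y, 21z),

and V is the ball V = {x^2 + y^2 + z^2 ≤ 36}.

By the divergence theorem,

    ∯_{∂V} F · n dS = ∭_V (∇ · F) dV.

Compute the divergence:
    ∇ · F = ∂F_x/∂x + ∂F_y/∂y + ∂F_z/∂z = 21 + 21 + 21 = 63.

In spherical coordinates, x = ρ sin(φ) cos(θ), y = ρ sin(φ) sin(θ), z = ρ cos(φ), dV = ρ^2 sin(φ) dρ dφ dθ, with 0 ≤ ρ ≤ 6, 0 ≤ φ ≤ π, 0 ≤ θ ≤ 2π.

The integrand, after substitution and multiplying by the volume element, becomes (63) · ρ^2 sin(φ), so

    ∭_V (∇·F) dV = ∫_0^{2π} ∫_0^{π} ∫_0^{6} (63) · ρ^2 sin(φ) dρ dφ dθ.

Inner (ρ from 0 to 6): 4536sin(φ).
Middle (φ from 0 to π): 9072.
Outer (θ from 0 to 2π): 18144π.

Therefore ∯_{∂V} F · n dS = 18144π.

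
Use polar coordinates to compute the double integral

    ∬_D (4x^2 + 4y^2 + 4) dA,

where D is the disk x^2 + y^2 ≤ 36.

The region D is 0 ≤ r ≤ 6, 0 ≤ θ ≤ 2π in polar coordinates, where x = r cos(θ), y = r sin(θ), and dA = r dr dθ.

Under the substitution, the integrand becomes 4r^2 + 4, so

    ∬_D (4x^2 + 4y^2 + 4) dA = ∫_{0}^{2π} ∫_{0}^{6} (4r^2 + 4) · r dr dθ.

Inner integral (in r): ∫_{0}^{6} (4r^2 + 4) · r dr = 1368.

Outer integral (in θ): ∫_{0}^{2π} (1368) dθ = 2736π.

Therefore ∬_D (4x^2 + 4y^2 + 4) dA = 2736π.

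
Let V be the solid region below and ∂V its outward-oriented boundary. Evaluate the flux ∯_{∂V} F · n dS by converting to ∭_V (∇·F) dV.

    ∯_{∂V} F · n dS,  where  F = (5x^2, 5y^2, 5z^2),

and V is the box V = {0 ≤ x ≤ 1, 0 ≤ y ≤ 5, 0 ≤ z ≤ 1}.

By the divergence theorem,

    ∯_{∂V} F · n dS = ∭_V (∇ · F) dV.

Compute the divergence:
    ∇ · F = ∂F_x/∂x + ∂F_y/∂y + ∂F_z/∂z = 10x + 10y + 10z.

V is a rectangular box, so dV = dx dy dz with 0 ≤ x ≤ 1, 0 ≤ y ≤ 5, 0 ≤ z ≤ 1.

Integrate (10x + 10y + 10z) over V as an iterated integral:

    ∭_V (∇·F) dV = ∫_0^{1} ∫_0^{5} ∫_0^{1} (10x + 10y + 10z) dz dy dx.

Inner (z from 0 to 1): 10x + 10y + 5.
Middle (y from 0 to 5): 50x + 150.
Outer (x from 0 to 1): 175.

Therefore ∯_{∂V} F · n dS = 175.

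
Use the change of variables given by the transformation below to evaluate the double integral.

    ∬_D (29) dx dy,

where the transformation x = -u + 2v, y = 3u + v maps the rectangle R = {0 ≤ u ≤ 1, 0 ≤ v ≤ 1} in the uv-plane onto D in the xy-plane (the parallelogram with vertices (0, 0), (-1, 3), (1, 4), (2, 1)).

Compute the Jacobian determinant of (x, y) with respect to (u, v):

    ∂(x,y)/∂(u,v) = | -1  2 | = (-1)(1) - (2)(3) = -7.
                   | 3  1 |

Its absolute value is |J| = 7 (the area scaling factor).

Substituting x = -u + 2v, y = 3u + v into the integrand,

    29 → 29,

so the integral becomes

    ∬_R (29) · |J| du dv = ∫_0^1 ∫_0^1 (203) dv du.

Inner (v): 203.
Outer (u): 203.

Therefore ∬_D (29) dx dy = 203.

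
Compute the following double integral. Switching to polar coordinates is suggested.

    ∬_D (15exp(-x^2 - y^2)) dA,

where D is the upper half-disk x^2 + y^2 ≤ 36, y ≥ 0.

The region D is 0 ≤ r ≤ 6, 0 ≤ θ ≤ π in polar coordinates, where x = r cos(θ), y = r sin(θ), and dA = r dr dθ.

Under the substitution, the integrand becomes 15exp(-r^2), so

    ∬_D (15exp(-x^2 - y^2)) dA = ∫_{0}^{π} ∫_{0}^{6} (15exp(-r^2)) · r dr dθ.

Inner integral (in r): ∫_{0}^{6} (15exp(-r^2)) · r dr = 15/2 - 15exp(-36)/2.

Outer integral (in θ): ∫_{0}^{π} (15/2 - 15exp(-36)/2) dθ = -15π (1 - exp(36))exp(-36)/2.

Therefore ∬_D (15exp(-x^2 - y^2)) dA = -15π (1 - exp(36))exp(-36)/2.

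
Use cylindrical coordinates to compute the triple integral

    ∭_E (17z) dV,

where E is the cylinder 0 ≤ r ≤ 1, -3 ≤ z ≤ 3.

In cylindrical coordinates, x = r cos(θ), y = r sin(θ), z = z, and dV = r dr dθ dz.

The integrand becomes 17z, so

    ∭_E (17z) dV = ∫_{0}^{2π} ∫_{0}^{1} ∫_{-3}^{3} (17z) · r dz dr dθ.

Inner (z): 0.
Middle (r from 0 to 1): 0.
Outer (θ): 0.

Therefore the triple integral equals 0.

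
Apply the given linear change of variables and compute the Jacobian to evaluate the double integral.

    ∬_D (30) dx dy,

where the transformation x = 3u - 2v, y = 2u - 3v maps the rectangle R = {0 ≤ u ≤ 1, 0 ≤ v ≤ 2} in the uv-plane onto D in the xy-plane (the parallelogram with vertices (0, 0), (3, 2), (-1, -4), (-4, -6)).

Compute the Jacobian determinant of (x, y) with respect to (u, v):

    ∂(x,y)/∂(u,v) = | 3  -2 | = (3)(-3) - (-2)(2) = -5.
                   | 2  -3 |

Its absolute value is |J| = 5 (the area scaling factor).

Substituting x = 3u - 2v, y = 2u - 3v into the integrand,

    30 → 30,

so the integral becomes

    ∬_R (30) · |J| du dv = ∫_0^1 ∫_0^2 (150) dv du.

Inner (v): 300.
Outer (u): 300.

Therefore ∬_D (30) dx dy = 300.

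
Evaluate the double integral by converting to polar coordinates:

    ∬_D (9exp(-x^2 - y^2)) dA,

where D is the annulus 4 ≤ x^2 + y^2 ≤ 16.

The region D is 2 ≤ r ≤ 4, 0 ≤ θ ≤ 2π in polar coordinates, where x = r cos(θ), y = r sin(θ), and dA = r dr dθ.

Under the substitution, the integrand becomes 9exp(-r^2), so

    ∬_D (9exp(-x^2 - y^2)) dA = ∫_{0}^{2π} ∫_{2}^{4} (9exp(-r^2)) · r dr dθ.

Inner integral (in r): ∫_{2}^{4} (9exp(-r^2)) · r dr = -(9 - 9exp(12))exp(-16)/2.

Outer integral (in θ): ∫_{0}^{2π} (-(9 - 9exp(12))exp(-16)/2) dθ = -9π (1 - exp(12))exp(-16).

Therefore ∬_D (9exp(-x^2 - y^2)) dA = -9π (1 - exp(12))exp(-16).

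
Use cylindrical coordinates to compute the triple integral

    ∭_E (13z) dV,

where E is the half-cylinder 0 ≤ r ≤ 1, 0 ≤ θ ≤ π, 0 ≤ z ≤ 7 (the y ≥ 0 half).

In cylindrical coordinates, x = r cos(θ), y = r sin(θ), z = z, and dV = r dr dθ dz.

The integrand becomes 13z, so

    ∭_E (13z) dV = ∫_{0}^{π} ∫_{0}^{1} ∫_{0}^{7} (13z) · r dz dr dθ.

Inner (z): 637r/2.
Middle (r from 0 to 1): 637/4.
Outer (θ): 637π/4.

Therefore the triple integral equals 637π/4.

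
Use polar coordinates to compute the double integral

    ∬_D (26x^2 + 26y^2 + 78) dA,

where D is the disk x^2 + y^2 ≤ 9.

The region D is 0 ≤ r ≤ 3, 0 ≤ θ ≤ 2π in polar coordinates, where x = r cos(θ), y = r sin(θ), and dA = r dr dθ.

Under the substitution, the integrand becomes 26r^2 + 78, so

    ∬_D (26x^2 + 26y^2 + 78) dA = ∫_{0}^{2π} ∫_{0}^{3} (26r^2 + 78) · r dr dθ.

Inner integral (in r): ∫_{0}^{3} (26r^2 + 78) · r dr = 1755/2.

Outer integral (in θ): ∫_{0}^{2π} (1755/2) dθ = 1755π.

Therefore ∬_D (26x^2 + 26y^2 + 78) dA = 1755π.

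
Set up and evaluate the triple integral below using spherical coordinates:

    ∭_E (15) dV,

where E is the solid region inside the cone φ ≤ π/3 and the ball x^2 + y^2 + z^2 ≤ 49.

In spherical coordinates, x = ρ sin(φ) cos(θ), y = ρ sin(φ) sin(θ), z = ρ cos(φ), and dV = ρ^2 sin(φ) dρ dφ dθ.

The integrand becomes 15, so

    ∭_E (15) dV = ∫_{0}^{2π} ∫_{0}^{π/3} ∫_{0}^{7} (15) · ρ^2 sin(φ) dρ dφ dθ.

Inner (ρ): 1715sin(φ).
Middle (φ): 1715/2.
Outer (θ): 1715π.

Therefore the triple integral equals 1715π.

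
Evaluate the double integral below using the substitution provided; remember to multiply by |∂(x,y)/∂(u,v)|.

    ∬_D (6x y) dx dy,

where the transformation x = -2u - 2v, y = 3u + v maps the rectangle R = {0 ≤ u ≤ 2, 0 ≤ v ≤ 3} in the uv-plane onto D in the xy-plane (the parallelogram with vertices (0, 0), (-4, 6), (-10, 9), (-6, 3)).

Compute the Jacobian determinant of (x, y) with respect to (u, v):

    ∂(x,y)/∂(u,v) = | -2  -2 | = (-2)(1) - (-2)(3) = 4.
                   | 3  1 |

Its absolute value is |J| = 4 (the area scaling factor).

Substituting x = -2u - 2v, y = 3u + v into the integrand,

    6x y → -36u^2 - 48u v - 12v^2,

so the integral becomes

    ∬_R (-36u^2 - 48u v - 12v^2) · |J| du dv = ∫_0^2 ∫_0^3 (-144u^2 - 192u v - 48v^2) dv du.

Inner (v): -432u^2 - 864u - 432.
Outer (u): -3744.

Therefore ∬_D (6x y) dx dy = -3744.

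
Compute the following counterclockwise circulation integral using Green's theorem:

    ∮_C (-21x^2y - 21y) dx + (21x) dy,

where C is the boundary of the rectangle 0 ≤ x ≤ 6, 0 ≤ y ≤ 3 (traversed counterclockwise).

Green's theorem converts the closed line integral into a double integral over the enclosed region D:

    ∮_C P dx + Q dy = ∬_D (∂Q/∂x - ∂P/∂y) dA.

Here P = -21x^2y - 21y, Q = 21x, so

    ∂Q/∂x = 21,    ∂P/∂y = -21x^2 - 21,
    ∂Q/∂x - ∂P/∂y = 21x^2 + 42.

D is the region 0 ≤ x ≤ 6, 0 ≤ y ≤ 3. Evaluating the double integral:

    ∬_D (21x^2 + 42) dA = ∫_0^{6} ∫_0^{3} (21x^2 + 42) dy dx.

Inner (y from 0 to 3): 63x^2 + 126.
Outer (x from 0 to 6): 5292.

Therefore ∮_C P dx + Q dy = 5292.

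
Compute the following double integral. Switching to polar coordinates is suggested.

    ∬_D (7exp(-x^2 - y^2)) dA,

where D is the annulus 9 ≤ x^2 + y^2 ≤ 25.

The region D is 3 ≤ r ≤ 5, 0 ≤ θ ≤ 2π in polar coordinates, where x = r cos(θ), y = r sin(θ), and dA = r dr dθ.

Under the substitution, the integrand becomes 7exp(-r^2), so

    ∬_D (7exp(-x^2 - y^2)) dA = ∫_{0}^{2π} ∫_{3}^{5} (7exp(-r^2)) · r dr dθ.

Inner integral (in r): ∫_{3}^{5} (7exp(-r^2)) · r dr = -(7 - 7exp(16))exp(-25)/2.

Outer integral (in θ): ∫_{0}^{2π} (-(7 - 7exp(16))exp(-25)/2) dθ = -7π (1 - exp(16))exp(-25).

Therefore ∬_D (7exp(-x^2 - y^2)) dA = -7π (1 - exp(16))exp(-25).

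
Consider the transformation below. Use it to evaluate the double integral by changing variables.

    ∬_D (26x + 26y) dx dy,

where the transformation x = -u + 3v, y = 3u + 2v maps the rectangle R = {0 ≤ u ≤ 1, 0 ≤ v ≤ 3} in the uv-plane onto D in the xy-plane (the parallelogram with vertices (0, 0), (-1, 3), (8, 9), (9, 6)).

Compute the Jacobian determinant of (x, y) with respect to (u, v):

    ∂(x,y)/∂(u,v) = | -1  3 | = (-1)(2) - (3)(3) = -11.
                   | 3  2 |

Its absolute value is |J| = 11 (the area scaling factor).

Substituting x = -u + 3v, y = 3u + 2v into the integrand,

    26x + 26y → 52u + 130v,

so the integral becomes

    ∬_R (52u + 130v) · |J| du dv = ∫_0^1 ∫_0^3 (572u + 1430v) dv du.

Inner (v): 1716u + 6435.
Outer (u): 7293.

Therefore ∬_D (26x + 26y) dx dy = 7293.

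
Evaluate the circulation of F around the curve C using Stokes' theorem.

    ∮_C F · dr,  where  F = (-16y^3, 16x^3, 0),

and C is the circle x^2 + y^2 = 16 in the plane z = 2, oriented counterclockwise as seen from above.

Let S be the flat disk x^2 + y^2 ≤ 16 in the plane z = 2, with upward unit normal n̂ = ẑ. By Stokes' theorem,

    ∮_C F · dr = ∬_S (∇ × F) · n̂ dS = ∬_D (curl F)_z dA,

where D is the disk x^2 + y^2 ≤ 16.

Compute the curl of F = (-16y^3, 16x^3, 0):
    (∇ × F)_x = ∂F_z/∂y - ∂F_y/∂z = 0,
    (∇ × F)_y = ∂F_x/∂z - ∂F_z/∂x = 0,
    (∇ × F)_z = ∂F_y/∂x - ∂F_x/∂y = 48x^2 + 48y^2.

On z = 2, (curl F)_z = 48x^2 + 48y^2.

Convert to polar (x = r cos θ, y = r sin θ, dA = r dr dθ); the integrand becomes 48r^2, so

    ∬_D (curl F)_z dA = ∫_0^{2π} ∫_0^{4} (48r^2) · r dr dθ.

Inner (r from 0 to 4): 3072.
Outer (θ from 0 to 2π): 6144π.

Therefore ∮_C F · dr = 6144π.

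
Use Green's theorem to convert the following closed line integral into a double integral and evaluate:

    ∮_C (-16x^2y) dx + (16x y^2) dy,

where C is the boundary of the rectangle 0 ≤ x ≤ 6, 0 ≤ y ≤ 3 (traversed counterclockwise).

Green's theorem converts the closed line integral into a double integral over the enclosed region D:

    ∮_C P dx + Q dy = ∬_D (∂Q/∂x - ∂P/∂y) dA.

Here P = -16x^2y, Q = 16x y^2, so

    ∂Q/∂x = 16y^2,    ∂P/∂y = -16x^2,
    ∂Q/∂x - ∂P/∂y = 16x^2 + 16y^2.

D is the region 0 ≤ x ≤ 6, 0 ≤ y ≤ 3. Evaluating the double integral:

    ∬_D (16x^2 + 16y^2) dA = ∫_0^{6} ∫_0^{3} (16x^2 + 16y^2) dy dx.

Inner (y from 0 to 3): 48x^2 + 144.
Outer (x from 0 to 6): 4320.

Therefore ∮_C P dx + Q dy = 4320.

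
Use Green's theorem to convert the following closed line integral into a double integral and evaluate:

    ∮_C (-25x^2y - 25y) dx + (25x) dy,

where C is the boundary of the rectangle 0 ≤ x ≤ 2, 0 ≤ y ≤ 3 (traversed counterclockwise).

Green's theorem converts the closed line integral into a double integral over the enclosed region D:

    ∮_C P dx + Q dy = ∬_D (∂Q/∂x - ∂P/∂y) dA.

Here P = -25x^2y - 25y, Q = 25x, so

    ∂Q/∂x = 25,    ∂P/∂y = -25x^2 - 25,
    ∂Q/∂x - ∂P/∂y = 25x^2 + 50.

D is the region 0 ≤ x ≤ 2, 0 ≤ y ≤ 3. Evaluating the double integral:

    ∬_D (25x^2 + 50) dA = ∫_0^{2} ∫_0^{3} (25x^2 + 50) dy dx.

Inner (y from 0 to 3): 75x^2 + 150.
Outer (x from 0 to 2): 500.

Therefore ∮_C P dx + Q dy = 500.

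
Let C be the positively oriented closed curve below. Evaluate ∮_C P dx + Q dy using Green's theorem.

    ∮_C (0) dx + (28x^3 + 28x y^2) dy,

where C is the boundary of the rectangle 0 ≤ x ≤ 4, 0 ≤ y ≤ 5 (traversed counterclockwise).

Green's theorem converts the closed line integral into a double integral over the enclosed region D:

    ∮_C P dx + Q dy = ∬_D (∂Q/∂x - ∂P/∂y) dA.

Here P = 0, Q = 28x^3 + 28x y^2, so

    ∂Q/∂x = 84x^2 + 28y^2,    ∂P/∂y = 0,
    ∂Q/∂x - ∂P/∂y = 84x^2 + 28y^2.

D is the region 0 ≤ x ≤ 4, 0 ≤ y ≤ 5. Evaluating the double integral:

    ∬_D (84x^2 + 28y^2) dA = ∫_0^{4} ∫_0^{5} (84x^2 + 28y^2) dy dx.

Inner (y from 0 to 5): 420x^2 + 3500/3.
Outer (x from 0 to 4): 40880/3.

Therefore ∮_C P dx + Q dy = 40880/3.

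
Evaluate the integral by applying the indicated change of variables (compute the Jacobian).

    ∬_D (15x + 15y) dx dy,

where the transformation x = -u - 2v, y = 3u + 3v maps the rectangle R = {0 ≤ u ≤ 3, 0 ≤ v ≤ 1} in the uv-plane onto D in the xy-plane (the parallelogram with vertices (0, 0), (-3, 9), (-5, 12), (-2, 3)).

Compute the Jacobian determinant of (x, y) with respect to (u, v):

    ∂(x,y)/∂(u,v) = | -1  -2 | = (-1)(3) - (-2)(3) = 3.
                   | 3  3 |

Its absolute value is |J| = 3 (the area scaling factor).

Substituting x = -u - 2v, y = 3u + 3v into the integrand,

    15x + 15y → 30u + 15v,

so the integral becomes

    ∬_R (30u + 15v) · |J| du dv = ∫_0^3 ∫_0^1 (90u + 45v) dv du.

Inner (v): 90u + 45/2.
Outer (u): 945/2.

Therefore ∬_D (15x + 15y) dx dy = 945/2.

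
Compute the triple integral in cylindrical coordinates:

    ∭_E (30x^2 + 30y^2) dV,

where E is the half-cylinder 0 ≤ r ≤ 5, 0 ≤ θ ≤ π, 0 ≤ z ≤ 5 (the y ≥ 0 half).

In cylindrical coordinates, x = r cos(θ), y = r sin(θ), z = z, and dV = r dr dθ dz.

The integrand becomes 30r^2, so

    ∭_E (30x^2 + 30y^2) dV = ∫_{0}^{π} ∫_{0}^{5} ∫_{0}^{5} (30r^2) · r dz dr dθ.

Inner (z): 150r^3.
Middle (r from 0 to 5): 46875/2.
Outer (θ): 46875π/2.

Therefore the triple integral equals 46875π/2.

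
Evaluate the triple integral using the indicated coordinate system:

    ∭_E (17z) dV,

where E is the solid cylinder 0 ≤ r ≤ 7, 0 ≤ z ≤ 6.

In cylindrical coordinates, x = r cos(θ), y = r sin(θ), z = z, and dV = r dr dθ dz.

The integrand becomes 17z, so

    ∭_E (17z) dV = ∫_{0}^{2π} ∫_{0}^{7} ∫_{0}^{6} (17z) · r dz dr dθ.

Inner (z): 306r.
Middle (r from 0 to 7): 7497.
Outer (θ): 14994π.

Therefore the triple integral equals 14994π.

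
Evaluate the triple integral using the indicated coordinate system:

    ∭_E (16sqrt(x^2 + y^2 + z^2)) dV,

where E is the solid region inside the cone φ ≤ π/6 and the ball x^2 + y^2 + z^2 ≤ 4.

In spherical coordinates, x = ρ sin(φ) cos(θ), y = ρ sin(φ) sin(θ), z = ρ cos(φ), and dV = ρ^2 sin(φ) dρ dφ dθ.

The integrand becomes 16ρ, so

    ∭_E (16sqrt(x^2 + y^2 + z^2)) dV = ∫_{0}^{2π} ∫_{0}^{π/6} ∫_{0}^{2} (16ρ) · ρ^2 sin(φ) dρ dφ dθ.

Inner (ρ): 64sin(φ).
Middle (φ): 64 - 32sqrt(3).
Outer (θ): 64π (2 - sqrt(3)).

Therefore the triple integral equals 64π (2 - sqrt(3)).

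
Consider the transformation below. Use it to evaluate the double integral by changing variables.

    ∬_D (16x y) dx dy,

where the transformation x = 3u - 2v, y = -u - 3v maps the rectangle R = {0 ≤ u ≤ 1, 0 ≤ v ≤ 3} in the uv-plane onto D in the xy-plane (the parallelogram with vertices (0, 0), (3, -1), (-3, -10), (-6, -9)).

Compute the Jacobian determinant of (x, y) with respect to (u, v):

    ∂(x,y)/∂(u,v) = | 3  -2 | = (3)(-3) - (-2)(-1) = -11.
                   | -1  -3 |

Its absolute value is |J| = 11 (the area scaling factor).

Substituting x = 3u - 2v, y = -u - 3v into the integrand,

    16x y → -48u^2 - 112u v + 96v^2,

so the integral becomes

    ∬_R (-48u^2 - 112u v + 96v^2) · |J| du dv = ∫_0^1 ∫_0^3 (-528u^2 - 1232u v + 1056v^2) dv du.

Inner (v): -1584u^2 - 5544u + 9504.
Outer (u): 6204.

Therefore ∬_D (16x y) dx dy = 6204.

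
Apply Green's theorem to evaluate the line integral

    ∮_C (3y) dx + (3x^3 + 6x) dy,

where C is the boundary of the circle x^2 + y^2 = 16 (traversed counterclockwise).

Green's theorem converts the closed line integral into a double integral over the enclosed region D:

    ∮_C P dx + Q dy = ∬_D (∂Q/∂x - ∂P/∂y) dA.

Here P = 3y, Q = 3x^3 + 6x, so

    ∂Q/∂x = 9x^2 + 6,    ∂P/∂y = 3,
    ∂Q/∂x - ∂P/∂y = 9x^2 + 3.

D is the region x^2 + y^2 ≤ 16. Evaluating the double integral:

In polar coordinates (x = r cos θ, y = r sin θ, dA = r dr dθ) the integrand becomes 9r^2cos(θ)^2 + 3, so

    ∬_D (9x^2 + 3) dA = ∫_0^{2π} ∫_0^{4} (9r^2cos(θ)^2 + 3) · r dr dθ.

Inner (r from 0 to 4): 576cos(θ)^2 + 24.
Outer (θ from 0 to 2π): 624π.

Therefore ∮_C P dx + Q dy = 624π.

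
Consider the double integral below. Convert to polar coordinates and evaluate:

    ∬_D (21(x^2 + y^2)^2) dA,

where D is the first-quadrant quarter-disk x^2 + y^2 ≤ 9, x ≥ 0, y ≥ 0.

The region D is 0 ≤ r ≤ 3, 0 ≤ θ ≤ π/2 in polar coordinates, where x = r cos(θ), y = r sin(θ), and dA = r dr dθ.

Under the substitution, the integrand becomes 21r^4, so

    ∬_D (21(x^2 + y^2)^2) dA = ∫_{0}^{π/2} ∫_{0}^{3} (21r^4) · r dr dθ.

Inner integral (in r): ∫_{0}^{3} (21r^4) · r dr = 5103/2.

Outer integral (in θ): ∫_{0}^{π/2} (5103/2) dθ = 5103π/4.

Therefore ∬_D (21(x^2 + y^2)^2) dA = 5103π/4.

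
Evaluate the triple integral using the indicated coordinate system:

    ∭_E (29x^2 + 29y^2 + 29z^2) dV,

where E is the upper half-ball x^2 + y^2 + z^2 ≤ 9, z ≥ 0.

In spherical coordinates, x = ρ sin(φ) cos(θ), y = ρ sin(φ) sin(θ), z = ρ cos(φ), and dV = ρ^2 sin(φ) dρ dφ dθ.

The integrand becomes 29ρ^2, so

    ∭_E (29x^2 + 29y^2 + 29z^2) dV = ∫_{0}^{2π} ∫_{0}^{π/2} ∫_{0}^{3} (29ρ^2) · ρ^2 sin(φ) dρ dφ dθ.

Inner (ρ): 7047sin(φ)/5.
Middle (φ): 7047/5.
Outer (θ): 14094π/5.

Therefore the triple integral equals 14094π/5.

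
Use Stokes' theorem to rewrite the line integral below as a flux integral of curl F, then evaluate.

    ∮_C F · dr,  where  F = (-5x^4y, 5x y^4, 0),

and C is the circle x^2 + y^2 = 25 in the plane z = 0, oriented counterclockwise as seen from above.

Let S be the flat disk x^2 + y^2 ≤ 25 in the plane z = 0, with upward unit normal n̂ = ẑ. By Stokes' theorem,

    ∮_C F · dr = ∬_S (∇ × F) · n̂ dS = ∬_D (curl F)_z dA,

where D is the disk x^2 + y^2 ≤ 25.

Compute the curl of F = (-5x^4y, 5x y^4, 0):
    (∇ × F)_x = ∂F_z/∂y - ∂F_y/∂z = 0,
    (∇ × F)_y = ∂F_x/∂z - ∂F_z/∂x = 0,
    (∇ × F)_z = ∂F_y/∂x - ∂F_x/∂y = 5x^4 + 5y^4.

On z = 0, (curl F)_z = 5x^4 + 5y^4.

Convert to polar (x = r cos θ, y = r sin θ, dA = r dr dθ); the integrand becomes 5r^4(sin(θ)^4 + cos(θ)^4), so

    ∬_D (curl F)_z dA = ∫_0^{2π} ∫_0^{5} (5r^4(sin(θ)^4 + cos(θ)^4)) · r dr dθ.

Inner (r from 0 to 5): 78125sin(θ)^4/6 + 78125cos(θ)^4/6.
Outer (θ from 0 to 2π): 78125π/4.

Therefore ∮_C F · dr = 78125π/4.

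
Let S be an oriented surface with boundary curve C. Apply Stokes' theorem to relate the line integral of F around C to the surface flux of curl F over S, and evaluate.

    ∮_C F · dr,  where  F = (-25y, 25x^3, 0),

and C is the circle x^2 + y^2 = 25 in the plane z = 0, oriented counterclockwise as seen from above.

Let S be the flat disk x^2 + y^2 ≤ 25 in the plane z = 0, with upward unit normal n̂ = ẑ. By Stokes' theorem,

    ∮_C F · dr = ∬_S (∇ × F) · n̂ dS = ∬_D (curl F)_z dA,

where D is the disk x^2 + y^2 ≤ 25.

Compute the curl of F = (-25y, 25x^3, 0):
    (∇ × F)_x = ∂F_z/∂y - ∂F_y/∂z = 0,
    (∇ × F)_y = ∂F_x/∂z - ∂F_z/∂x = 0,
    (∇ × F)_z = ∂F_y/∂x - ∂F_x/∂y = 75x^2 + 25.

On z = 0, (curl F)_z = 75x^2 + 25.

Convert to polar (x = r cos θ, y = r sin θ, dA = r dr dθ); the integrand becomes 75r^2cos(θ)^2 + 25, so

    ∬_D (curl F)_z dA = ∫_0^{2π} ∫_0^{5} (75r^2cos(θ)^2 + 25) · r dr dθ.

Inner (r from 0 to 5): 46875cos(θ)^2/4 + 625/2.
Outer (θ from 0 to 2π): 49375π/4.

Therefore ∮_C F · dr = 49375π/4.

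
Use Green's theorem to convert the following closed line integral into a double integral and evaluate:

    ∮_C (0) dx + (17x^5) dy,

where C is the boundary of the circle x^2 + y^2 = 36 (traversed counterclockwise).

Green's theorem converts the closed line integral into a double integral over the enclosed region D:

    ∮_C P dx + Q dy = ∬_D (∂Q/∂x - ∂P/∂y) dA.

Here P = 0, Q = 17x^5, so

    ∂Q/∂x = 85x^4,    ∂P/∂y = 0,
    ∂Q/∂x - ∂P/∂y = 85x^4.

D is the region x^2 + y^2 ≤ 36. Evaluating the double integral:

In polar coordinates (x = r cos θ, y = r sin θ, dA = r dr dθ) the integrand becomes 85r^4cos(θ)^4, so

    ∬_D (85x^4) dA = ∫_0^{2π} ∫_0^{6} (85r^4cos(θ)^4) · r dr dθ.

Inner (r from 0 to 6): 660960cos(θ)^4.
Outer (θ from 0 to 2π): 495720π.

Therefore ∮_C P dx + Q dy = 495720π.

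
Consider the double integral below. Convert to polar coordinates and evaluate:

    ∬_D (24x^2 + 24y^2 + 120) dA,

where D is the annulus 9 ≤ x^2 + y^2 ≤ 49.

The region D is 3 ≤ r ≤ 7, 0 ≤ θ ≤ 2π in polar coordinates, where x = r cos(θ), y = r sin(θ), and dA = r dr dθ.

Under the substitution, the integrand becomes 24r^2 + 120, so

    ∬_D (24x^2 + 24y^2 + 120) dA = ∫_{0}^{2π} ∫_{3}^{7} (24r^2 + 120) · r dr dθ.

Inner integral (in r): ∫_{3}^{7} (24r^2 + 120) · r dr = 16320.

Outer integral (in θ): ∫_{0}^{2π} (16320) dθ = 32640π.

Therefore ∬_D (24x^2 + 24y^2 + 120) dA = 32640π.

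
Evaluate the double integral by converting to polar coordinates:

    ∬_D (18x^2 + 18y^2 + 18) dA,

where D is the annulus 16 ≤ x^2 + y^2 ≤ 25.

The region D is 4 ≤ r ≤ 5, 0 ≤ θ ≤ 2π in polar coordinates, where x = r cos(θ), y = r sin(θ), and dA = r dr dθ.

Under the substitution, the integrand becomes 18r^2 + 18, so

    ∬_D (18x^2 + 18y^2 + 18) dA = ∫_{0}^{2π} ∫_{4}^{5} (18r^2 + 18) · r dr dθ.

Inner integral (in r): ∫_{4}^{5} (18r^2 + 18) · r dr = 3483/2.

Outer integral (in θ): ∫_{0}^{2π} (3483/2) dθ = 3483π.

Therefore ∬_D (18x^2 + 18y^2 + 18) dA = 3483π.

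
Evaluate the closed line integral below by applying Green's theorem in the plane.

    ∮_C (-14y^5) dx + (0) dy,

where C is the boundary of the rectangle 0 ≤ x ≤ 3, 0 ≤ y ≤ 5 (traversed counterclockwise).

Green's theorem converts the closed line integral into a double integral over the enclosed region D:

    ∮_C P dx + Q dy = ∬_D (∂Q/∂x - ∂P/∂y) dA.

Here P = -14y^5, Q = 0, so

    ∂Q/∂x = 0,    ∂P/∂y = -70y^4,
    ∂Q/∂x - ∂P/∂y = 70y^4.

D is the region 0 ≤ x ≤ 3, 0 ≤ y ≤ 5. Evaluating the double integral:

    ∬_D (70y^4) dA = ∫_0^{3} ∫_0^{5} (70y^4) dy dx.

Inner (y from 0 to 5): 43750.
Outer (x from 0 to 3): 131250.

Therefore ∮_C P dx + Q dy = 131250.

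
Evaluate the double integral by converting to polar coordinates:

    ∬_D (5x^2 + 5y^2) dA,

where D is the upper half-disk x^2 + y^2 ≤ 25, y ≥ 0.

The region D is 0 ≤ r ≤ 5, 0 ≤ θ ≤ π in polar coordinates, where x = r cos(θ), y = r sin(θ), and dA = r dr dθ.

Under the substitution, the integrand becomes 5r^2, so

    ∬_D (5x^2 + 5y^2) dA = ∫_{0}^{π} ∫_{0}^{5} (5r^2) · r dr dθ.

Inner integral (in r): ∫_{0}^{5} (5r^2) · r dr = 3125/4.

Outer integral (in θ): ∫_{0}^{π} (3125/4) dθ = 3125π/4.

Therefore ∬_D (5x^2 + 5y^2) dA = 3125π/4.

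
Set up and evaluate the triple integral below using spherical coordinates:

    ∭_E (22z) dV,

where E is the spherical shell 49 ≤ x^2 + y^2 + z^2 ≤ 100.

In spherical coordinates, x = ρ sin(φ) cos(θ), y = ρ sin(φ) sin(θ), z = ρ cos(φ), and dV = ρ^2 sin(φ) dρ dφ dθ.

The integrand becomes 22ρ cos(φ), so

    ∭_E (22z) dV = ∫_{0}^{2π} ∫_{0}^{π} ∫_{7}^{10} (22ρ cos(φ)) · ρ^2 sin(φ) dρ dφ dθ.

Inner (ρ): 83589sin(2φ)/4.
Middle (φ): 0.
Outer (θ): 0.

Therefore the triple integral equals 0.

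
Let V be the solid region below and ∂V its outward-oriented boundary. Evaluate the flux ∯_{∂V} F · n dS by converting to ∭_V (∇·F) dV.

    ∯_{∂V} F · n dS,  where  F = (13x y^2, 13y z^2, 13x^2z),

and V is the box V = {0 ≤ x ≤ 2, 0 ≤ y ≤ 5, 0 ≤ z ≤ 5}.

By the divergence theorem,

    ∯_{∂V} F · n dS = ∭_V (∇ · F) dV.

Compute the divergence:
    ∇ · F = ∂F_x/∂x + ∂F_y/∂y + ∂F_z/∂z = 13y^2 + 13z^2 + 13x^2 = 13x^2 + 13y^2 + 13z^2.

V is a rectangular box, so dV = dx dy dz with 0 ≤ x ≤ 2, 0 ≤ y ≤ 5, 0 ≤ z ≤ 5.

Integrate (13x^2 + 13y^2 + 13z^2) over V as an iterated integral:

    ∭_V (∇·F) dV = ∫_0^{2} ∫_0^{5} ∫_0^{5} (13x^2 + 13y^2 + 13z^2) dz dy dx.

Inner (z from 0 to 5): 65x^2 + 65y^2 + 1625/3.
Middle (y from 0 to 5): 325x^2 + 16250/3.
Outer (x from 0 to 2): 11700.

Therefore ∯_{∂V} F · n dS = 11700.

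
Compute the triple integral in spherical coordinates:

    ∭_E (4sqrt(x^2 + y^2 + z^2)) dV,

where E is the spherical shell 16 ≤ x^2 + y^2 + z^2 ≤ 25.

In spherical coordinates, x = ρ sin(φ) cos(θ), y = ρ sin(φ) sin(θ), z = ρ cos(φ), and dV = ρ^2 sin(φ) dρ dφ dθ.

The integrand becomes 4ρ, so

    ∭_E (4sqrt(x^2 + y^2 + z^2)) dV = ∫_{0}^{2π} ∫_{0}^{π} ∫_{4}^{5} (4ρ) · ρ^2 sin(φ) dρ dφ dθ.

Inner (ρ): 369sin(φ).
Middle (φ): 738.
Outer (θ): 1476π.

Therefore the triple integral equals 1476π.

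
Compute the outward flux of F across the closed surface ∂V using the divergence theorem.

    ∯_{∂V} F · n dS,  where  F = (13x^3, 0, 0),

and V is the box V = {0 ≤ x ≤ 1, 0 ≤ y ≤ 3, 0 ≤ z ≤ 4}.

By the divergence theorem,

    ∯_{∂V} F · n dS = ∭_V (∇ · F) dV.

Compute the divergence:
    ∇ · F = ∂F_x/∂x + ∂F_y/∂y + ∂F_z/∂z = 39x^2 + 0 + 0 = 39x^2.

V is a rectangular box, so dV = dx dy dz with 0 ≤ x ≤ 1, 0 ≤ y ≤ 3, 0 ≤ z ≤ 4.

Integrate (39x^2) over V as an iterated integral:

    ∭_V (∇·F) dV = ∫_0^{1} ∫_0^{3} ∫_0^{4} (39x^2) dz dy dx.

Inner (z from 0 to 4): 156x^2.
Middle (y from 0 to 3): 468x^2.
Outer (x from 0 to 1): 156.

Therefore ∯_{∂V} F · n dS = 156.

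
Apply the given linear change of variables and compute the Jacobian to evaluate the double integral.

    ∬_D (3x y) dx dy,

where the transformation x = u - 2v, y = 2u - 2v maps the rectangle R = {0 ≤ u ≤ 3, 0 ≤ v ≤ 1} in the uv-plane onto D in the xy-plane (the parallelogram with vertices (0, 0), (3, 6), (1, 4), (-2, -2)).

Compute the Jacobian determinant of (x, y) with respect to (u, v):

    ∂(x,y)/∂(u,v) = | 1  -2 | = (1)(-2) - (-2)(2) = 2.
                   | 2  -2 |

Its absolute value is |J| = 2 (the area scaling factor).

Substituting x = u - 2v, y = 2u - 2v into the integrand,

    3x y → 6u^2 - 18u v + 12v^2,

so the integral becomes

    ∬_R (6u^2 - 18u v + 12v^2) · |J| du dv = ∫_0^3 ∫_0^1 (12u^2 - 36u v + 24v^2) dv du.

Inner (v): 12u^2 - 18u + 8.
Outer (u): 51.

Therefore ∬_D (3x y) dx dy = 51.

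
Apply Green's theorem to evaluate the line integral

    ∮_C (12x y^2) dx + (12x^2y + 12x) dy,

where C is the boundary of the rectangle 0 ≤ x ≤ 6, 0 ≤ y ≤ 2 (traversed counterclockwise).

Green's theorem converts the closed line integral into a double integral over the enclosed region D:

    ∮_C P dx + Q dy = ∬_D (∂Q/∂x - ∂P/∂y) dA.

Here P = 12x y^2, Q = 12x^2y + 12x, so

    ∂Q/∂x = 24x y + 12,    ∂P/∂y = 24x y,
    ∂Q/∂x - ∂P/∂y = 12.

D is the region 0 ≤ x ≤ 6, 0 ≤ y ≤ 2. Evaluating the double integral:

    ∬_D (12) dA = ∫_0^{6} ∫_0^{2} (12) dy dx.

Inner (y from 0 to 2): 24.
Outer (x from 0 to 6): 144.

Therefore ∮_C P dx + Q dy = 144.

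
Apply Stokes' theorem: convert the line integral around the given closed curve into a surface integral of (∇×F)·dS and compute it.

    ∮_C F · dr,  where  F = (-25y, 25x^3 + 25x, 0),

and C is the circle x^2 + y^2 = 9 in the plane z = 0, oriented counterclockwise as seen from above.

Let S be the flat disk x^2 + y^2 ≤ 9 in the plane z = 0, with upward unit normal n̂ = ẑ. By Stokes' theorem,

    ∮_C F · dr = ∬_S (∇ × F) · n̂ dS = ∬_D (curl F)_z dA,

where D is the disk x^2 + y^2 ≤ 9.

Compute the curl of F = (-25y, 25x^3 + 25x, 0):
    (∇ × F)_x = ∂F_z/∂y - ∂F_y/∂z = 0,
    (∇ × F)_y = ∂F_x/∂z - ∂F_z/∂x = 0,
    (∇ × F)_z = ∂F_y/∂x - ∂F_x/∂y = 75x^2 + 50.

On z = 0, (curl F)_z = 75x^2 + 50.

Convert to polar (x = r cos θ, y = r sin θ, dA = r dr dθ); the integrand becomes 75r^2cos(θ)^2 + 50, so

    ∬_D (curl F)_z dA = ∫_0^{2π} ∫_0^{3} (75r^2cos(θ)^2 + 50) · r dr dθ.

Inner (r from 0 to 3): 6075cos(θ)^2/4 + 225.
Outer (θ from 0 to 2π): 7875π/4.

Therefore ∮_C F · dr = 7875π/4.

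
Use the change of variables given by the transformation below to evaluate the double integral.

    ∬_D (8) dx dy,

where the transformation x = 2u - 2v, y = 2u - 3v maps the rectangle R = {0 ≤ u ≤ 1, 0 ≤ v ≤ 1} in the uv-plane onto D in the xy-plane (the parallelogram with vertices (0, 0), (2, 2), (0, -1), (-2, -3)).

Compute the Jacobian determinant of (x, y) with respect to (u, v):

    ∂(x,y)/∂(u,v) = | 2  -2 | = (2)(-3) - (-2)(2) = -2.
                   | 2  -3 |

Its absolute value is |J| = 2 (the area scaling factor).

Substituting x = 2u - 2v, y = 2u - 3v into the integrand,

    8 → 8,

so the integral becomes

    ∬_R (8) · |J| du dv = ∫_0^1 ∫_0^1 (16) dv du.

Inner (v): 16.
Outer (u): 16.

Therefore ∬_D (8) dx dy = 16.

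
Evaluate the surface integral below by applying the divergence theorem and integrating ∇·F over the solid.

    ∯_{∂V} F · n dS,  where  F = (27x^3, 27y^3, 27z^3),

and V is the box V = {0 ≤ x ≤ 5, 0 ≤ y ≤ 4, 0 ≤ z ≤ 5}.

By the divergence theorem,

    ∯_{∂V} F · n dS = ∭_V (∇ · F) dV.

Compute the divergence:
    ∇ · F = ∂F_x/∂x + ∂F_y/∂y + ∂F_z/∂z = 81x^2 + 81y^2 + 81z^2.

V is a rectangular box, so dV = dx dy dz with 0 ≤ x ≤ 5, 0 ≤ y ≤ 4, 0 ≤ z ≤ 5.

Integrate (81x^2 + 81y^2 + 81z^2) over V as an iterated integral:

    ∭_V (∇·F) dV = ∫_0^{5} ∫_0^{4} ∫_0^{5} (81x^2 + 81y^2 + 81z^2) dz dy dx.

Inner (z from 0 to 5): 405x^2 + 405y^2 + 3375.
Middle (y from 0 to 4): 1620x^2 + 22140.
Outer (x from 0 to 5): 178200.

Therefore ∯_{∂V} F · n dS = 178200.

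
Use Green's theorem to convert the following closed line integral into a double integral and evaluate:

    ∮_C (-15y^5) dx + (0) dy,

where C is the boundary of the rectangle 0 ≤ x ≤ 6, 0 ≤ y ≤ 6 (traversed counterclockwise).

Green's theorem converts the closed line integral into a double integral over the enclosed region D:

    ∮_C P dx + Q dy = ∬_D (∂Q/∂x - ∂P/∂y) dA.

Here P = -15y^5, Q = 0, so

    ∂Q/∂x = 0,    ∂P/∂y = -75y^4,
    ∂Q/∂x - ∂P/∂y = 75y^4.

D is the region 0 ≤ x ≤ 6, 0 ≤ y ≤ 6. Evaluating the double integral:

    ∬_D (75y^4) dA = ∫_0^{6} ∫_0^{6} (75y^4) dy dx.

Inner (y from 0 to 6): 116640.
Outer (x from 0 to 6): 699840.

Therefore ∮_C P dx + Q dy = 699840.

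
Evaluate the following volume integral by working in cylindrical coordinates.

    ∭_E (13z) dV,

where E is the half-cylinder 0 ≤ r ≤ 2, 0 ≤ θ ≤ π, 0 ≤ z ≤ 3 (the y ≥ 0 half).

In cylindrical coordinates, x = r cos(θ), y = r sin(θ), z = z, and dV = r dr dθ dz.

The integrand becomes 13z, so

    ∭_E (13z) dV = ∫_{0}^{π} ∫_{0}^{2} ∫_{0}^{3} (13z) · r dz dr dθ.

Inner (z): 117r/2.
Middle (r from 0 to 2): 117.
Outer (θ): 117π.

Therefore the triple integral equals 117π.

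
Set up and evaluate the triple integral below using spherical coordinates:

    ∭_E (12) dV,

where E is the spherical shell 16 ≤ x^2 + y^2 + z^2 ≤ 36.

In spherical coordinates, x = ρ sin(φ) cos(θ), y = ρ sin(φ) sin(θ), z = ρ cos(φ), and dV = ρ^2 sin(φ) dρ dφ dθ.

The integrand becomes 12, so

    ∭_E (12) dV = ∫_{0}^{2π} ∫_{0}^{π} ∫_{4}^{6} (12) · ρ^2 sin(φ) dρ dφ dθ.

Inner (ρ): 608sin(φ).
Middle (φ): 1216.
Outer (θ): 2432π.

Therefore the triple integral equals 2432π.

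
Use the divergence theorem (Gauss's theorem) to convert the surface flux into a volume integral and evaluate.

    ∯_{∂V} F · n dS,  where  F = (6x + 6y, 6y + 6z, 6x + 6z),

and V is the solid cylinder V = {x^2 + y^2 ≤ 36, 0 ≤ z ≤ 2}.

By the divergence theorem,

    ∯_{∂V} F · n dS = ∭_V (∇ · F) dV.

Compute the divergence:
    ∇ · F = ∂F_x/∂x + ∂F_y/∂y + ∂F_z/∂z = 6 + 6 + 6 = 18.

In cylindrical coordinates, x = r cos(θ), y = r sin(θ), z = z, dV = r dr dθ dz, with 0 ≤ r ≤ 6, 0 ≤ θ ≤ 2π, 0 ≤ z ≤ 2.

The integrand, after substitution and multiplying by the volume element, becomes (18) · r, so

    ∭_V (∇·F) dV = ∫_0^{2π} ∫_0^{6} ∫_0^{2} (18) · r dz dr dθ.

Inner (z from 0 to 2): 36r.
Middle (r from 0 to 6): 648.
Outer (θ from 0 to 2π): 1296π.

Therefore ∯_{∂V} F · n dS = 1296π.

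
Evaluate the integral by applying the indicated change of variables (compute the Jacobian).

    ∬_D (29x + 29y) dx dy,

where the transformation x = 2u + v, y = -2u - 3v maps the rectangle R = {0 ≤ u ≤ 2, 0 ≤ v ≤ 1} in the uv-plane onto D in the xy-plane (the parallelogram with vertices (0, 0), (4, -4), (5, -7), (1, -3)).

Compute the Jacobian determinant of (x, y) with respect to (u, v):

    ∂(x,y)/∂(u,v) = | 2  1 | = (2)(-3) - (1)(-2) = -4.
                   | -2  -3 |

Its absolute value is |J| = 4 (the area scaling factor).

Substituting x = 2u + v, y = -2u - 3v into the integrand,

    29x + 29y → -58v,

so the integral becomes

    ∬_R (-58v) · |J| du dv = ∫_0^2 ∫_0^1 (-232v) dv du.

Inner (v): -116.
Outer (u): -232.

Therefore ∬_D (29x + 29y) dx dy = -232.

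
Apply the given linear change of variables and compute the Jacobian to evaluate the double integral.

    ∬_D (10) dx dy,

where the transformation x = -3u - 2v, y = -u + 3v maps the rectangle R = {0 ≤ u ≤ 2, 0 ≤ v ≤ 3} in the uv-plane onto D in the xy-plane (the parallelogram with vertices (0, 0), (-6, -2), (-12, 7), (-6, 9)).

Compute the Jacobian determinant of (x, y) with respect to (u, v):

    ∂(x,y)/∂(u,v) = | -3  -2 | = (-3)(3) - (-2)(-1) = -11.
                   | -1  3 |

Its absolute value is |J| = 11 (the area scaling factor).

Substituting x = -3u - 2v, y = -u + 3v into the integrand,

    10 → 10,

so the integral becomes

    ∬_R (10) · |J| du dv = ∫_0^2 ∫_0^3 (110) dv du.

Inner (v): 330.
Outer (u): 660.

Therefore ∬_D (10) dx dy = 660.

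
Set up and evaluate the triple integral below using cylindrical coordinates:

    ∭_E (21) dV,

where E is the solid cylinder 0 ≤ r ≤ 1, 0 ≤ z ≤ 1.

In cylindrical coordinates, x = r cos(θ), y = r sin(θ), z = z, and dV = r dr dθ dz.

The integrand becomes 21, so

    ∭_E (21) dV = ∫_{0}^{2π} ∫_{0}^{1} ∫_{0}^{1} (21) · r dz dr dθ.

Inner (z): 21r.
Middle (r from 0 to 1): 21/2.
Outer (θ): 21π.

Therefore the triple integral equals 21π.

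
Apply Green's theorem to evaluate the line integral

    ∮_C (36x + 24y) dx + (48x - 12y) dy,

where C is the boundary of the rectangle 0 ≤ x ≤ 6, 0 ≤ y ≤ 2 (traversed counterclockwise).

Green's theorem converts the closed line integral into a double integral over the enclosed region D:

    ∮_C P dx + Q dy = ∬_D (∂Q/∂x - ∂P/∂y) dA.

Here P = 36x + 24y, Q = 48x - 12y, so

    ∂Q/∂x = 48,    ∂P/∂y = 24,
    ∂Q/∂x - ∂P/∂y = 24.

D is the region 0 ≤ x ≤ 6, 0 ≤ y ≤ 2. Evaluating the double integral:

    ∬_D (24) dA = ∫_0^{6} ∫_0^{2} (24) dy dx.

Inner (y from 0 to 2): 48.
Outer (x from 0 to 6): 288.

Therefore ∮_C P dx + Q dy = 288.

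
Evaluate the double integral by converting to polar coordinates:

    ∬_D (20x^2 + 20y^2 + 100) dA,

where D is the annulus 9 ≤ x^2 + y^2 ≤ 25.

The region D is 3 ≤ r ≤ 5, 0 ≤ θ ≤ 2π in polar coordinates, where x = r cos(θ), y = r sin(θ), and dA = r dr dθ.

Under the substitution, the integrand becomes 20r^2 + 100, so

    ∬_D (20x^2 + 20y^2 + 100) dA = ∫_{0}^{2π} ∫_{3}^{5} (20r^2 + 100) · r dr dθ.

Inner integral (in r): ∫_{3}^{5} (20r^2 + 100) · r dr = 3520.

Outer integral (in θ): ∫_{0}^{2π} (3520) dθ = 7040π.

Therefore ∬_D (20x^2 + 20y^2 + 100) dA = 7040π.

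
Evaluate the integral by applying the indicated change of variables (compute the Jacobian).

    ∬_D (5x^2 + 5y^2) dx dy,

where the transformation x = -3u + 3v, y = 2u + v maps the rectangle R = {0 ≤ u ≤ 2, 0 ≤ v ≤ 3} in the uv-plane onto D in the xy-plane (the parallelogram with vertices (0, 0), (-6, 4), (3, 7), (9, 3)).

Compute the Jacobian determinant of (x, y) with respect to (u, v):

    ∂(x,y)/∂(u,v) = | -3  3 | = (-3)(1) - (3)(2) = -9.
                   | 2  1 |

Its absolute value is |J| = 9 (the area scaling factor).

Substituting x = -3u + 3v, y = 2u + v into the integrand,

    5x^2 + 5y^2 → 65u^2 - 70u v + 50v^2,

so the integral becomes

    ∬_R (65u^2 - 70u v + 50v^2) · |J| du dv = ∫_0^2 ∫_0^3 (585u^2 - 630u v + 450v^2) dv du.

Inner (v): 1755u^2 - 2835u + 4050.
Outer (u): 7110.

Therefore ∬_D (5x^2 + 5y^2) dx dy = 7110.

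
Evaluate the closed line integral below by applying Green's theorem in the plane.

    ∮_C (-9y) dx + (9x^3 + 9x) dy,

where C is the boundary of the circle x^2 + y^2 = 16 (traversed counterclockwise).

Green's theorem converts the closed line integral into a double integral over the enclosed region D:

    ∮_C P dx + Q dy = ∬_D (∂Q/∂x - ∂P/∂y) dA.

Here P = -9y, Q = 9x^3 + 9x, so

    ∂Q/∂x = 27x^2 + 9,    ∂P/∂y = -9,
    ∂Q/∂x - ∂P/∂y = 27x^2 + 18.

D is the region x^2 + y^2 ≤ 16. Evaluating the double integral:

In polar coordinates (x = r cos θ, y = r sin θ, dA = r dr dθ) the integrand becomes 27r^2cos(θ)^2 + 18, so

    ∬_D (27x^2 + 18) dA = ∫_0^{2π} ∫_0^{4} (27r^2cos(θ)^2 + 18) · r dr dθ.

Inner (r from 0 to 4): 1728cos(θ)^2 + 144.
Outer (θ from 0 to 2π): 2016π.

Therefore ∮_C P dx + Q dy = 2016π.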